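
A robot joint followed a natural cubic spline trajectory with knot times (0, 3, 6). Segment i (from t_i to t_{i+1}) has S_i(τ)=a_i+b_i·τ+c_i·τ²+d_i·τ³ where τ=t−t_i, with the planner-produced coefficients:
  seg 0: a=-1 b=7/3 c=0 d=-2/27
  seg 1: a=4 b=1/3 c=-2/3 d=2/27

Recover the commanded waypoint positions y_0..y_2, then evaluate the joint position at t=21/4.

y_0=-1 y_1=4 y_2=1
S(21/4) = 71/32

y_0 = S_0(0) = a_0 = -1
y_1 = S_1(0) = a_1 = 4
y_2 = S_1(3) = 1
t_q=21/4 is in segment 1 (τ=9/4); S_1(τ)=71/32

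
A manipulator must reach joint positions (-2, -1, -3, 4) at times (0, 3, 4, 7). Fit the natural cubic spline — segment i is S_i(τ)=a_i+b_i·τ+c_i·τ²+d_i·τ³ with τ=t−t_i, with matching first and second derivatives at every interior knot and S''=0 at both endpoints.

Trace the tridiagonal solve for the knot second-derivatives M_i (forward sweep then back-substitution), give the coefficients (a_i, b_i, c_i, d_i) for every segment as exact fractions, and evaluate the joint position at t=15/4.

  seg 0: a=-2 b=10/7 c=0 d=-23/189
  seg 1: a=-1 b=-13/7 c=-23/21 d=20/21
  seg 2: a=-3 b=-25/21 c=37/21 d=-37/189
S(15/4) = -73/28

Δ: Δ0=1/3, Δ1=-2, Δ2=7/3
row 1: diag=8, rhs=-14; c'=1/8, d'=-7/4
row 2: denom=8−1·1/8=63/8; d'=(26−1·-7/4)/(63/8)=74/21
back: M2=74/21
back: M1=-7/4−1/8·74/21=-46/21
M: M0=0, M1=-46/21, M2=74/21, M3=0
seg 0: a=-2, c=M0/2=0, d=(M1−M0)/(6·3)=-23/189, b=Δ0−h0·(2M0+M1)/6=10/7
seg 1: a=-1, c=M1/2=-23/21, d=(M2−M1)/(6·1)=20/21, b=Δ1−h1·(2M1+M2)/6=-13/7
seg 2: a=-3, c=M2/2=37/21, d=(M3−M2)/(6·3)=-37/189, b=Δ2−h2·(2M2+M3)/6=-25/21
t_q=15/4 → seg 1, τ=3/4; S=-1+-13/7·τ+-23/21·τ²+20/21·τ³=-73/28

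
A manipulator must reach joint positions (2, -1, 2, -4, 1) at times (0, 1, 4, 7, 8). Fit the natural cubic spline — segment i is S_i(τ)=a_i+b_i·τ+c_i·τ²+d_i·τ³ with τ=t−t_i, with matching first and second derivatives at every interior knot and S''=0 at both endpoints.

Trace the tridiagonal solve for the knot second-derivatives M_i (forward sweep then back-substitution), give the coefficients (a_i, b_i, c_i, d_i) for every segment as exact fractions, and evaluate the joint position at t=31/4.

Δ: Δ0=-3, Δ1=1, Δ2=-2, Δ3=5
row 1: diag=8, rhs=24; c'=3/8, d'=3
row 2: denom=12−3·3/8=87/8; d'=(-18−3·3)/(87/8)=-72/29
row 3: denom=8−3·8/29=208/29; d'=(42−3·-72/29)/(208/29)=717/104
back: M3=717/104
back: M2=-72/29−8/29·717/104=-57/13
back: M1=3−3/8·-57/13=483/104
M: M0=0, M1=483/104, M2=-57/13, M3=717/104, M4=0
seg 0: a=2, c=M0/2=0, d=(M1−M0)/(6·1)=161/208, b=Δ0−h0·(2M0+M1)/6=-785/208
seg 1: a=-1, c=M1/2=483/208, d=(M2−M1)/(6·3)=-313/624, b=Δ1−h1·(2M1+M2)/6=-151/104
seg 2: a=2, c=M2/2=-57/26, d=(M3−M2)/(6·3)=391/624, b=Δ2−h2·(2M2+M3)/6=-17/16
seg 3: a=-4, c=M3/2=717/208, d=(M4−M3)/(6·1)=-239/208, b=Δ3−h3·(2M3+M4)/6=281/104
t_q=31/4 → seg 3, τ=3/4; S=-4+281/104·τ+717/208·τ²+-239/208·τ³=-6913/13312

  seg 0: a=2 b=-785/208 c=0 d=161/208
  seg 1: a=-1 b=-151/104 c=483/208 d=-313/624
  seg 2: a=2 b=-17/16 c=-57/26 d=391/624
  seg 3: a=-4 b=281/104 c=717/208 d=-239/208
S(31/4) = -6913/13312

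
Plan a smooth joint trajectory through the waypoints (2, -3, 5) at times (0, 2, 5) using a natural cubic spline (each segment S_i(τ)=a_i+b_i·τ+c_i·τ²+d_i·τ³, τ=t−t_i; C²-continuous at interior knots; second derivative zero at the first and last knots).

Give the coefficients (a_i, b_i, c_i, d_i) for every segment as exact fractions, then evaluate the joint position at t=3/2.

Δ: Δ0=-5/2, Δ1=8/3
row 1: diag=10, rhs=31; c'=3/10, d'=31/10
back: M1=31/10
M: M0=0, M1=31/10, M2=0
seg 0: a=2, c=M0/2=0, d=(M1−M0)/(6·2)=31/120, b=Δ0−h0·(2M0+M1)/6=-53/15
seg 1: a=-3, c=M1/2=31/20, d=(M2−M1)/(6·3)=-31/180, b=Δ1−h1·(2M1+M2)/6=-13/30
t_q=3/2 → seg 0, τ=3/2; S=2+-53/15·τ+0·τ²+31/120·τ³=-777/320

  seg 0: a=2 b=-53/15 c=0 d=31/120
  seg 1: a=-3 b=-13/30 c=31/20 d=-31/180
S(3/2) = -777/320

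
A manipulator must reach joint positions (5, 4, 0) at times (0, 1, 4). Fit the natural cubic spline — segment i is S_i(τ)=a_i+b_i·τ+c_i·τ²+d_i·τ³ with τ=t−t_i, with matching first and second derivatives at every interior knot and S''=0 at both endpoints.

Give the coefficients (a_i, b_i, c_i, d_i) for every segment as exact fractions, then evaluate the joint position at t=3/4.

Δ: Δ0=-1, Δ1=-4/3
row 1: diag=8, rhs=-2; c'=3/8, d'=-1/4
back: M1=-1/4
M: M0=0, M1=-1/4, M2=0
seg 0: a=5, c=M0/2=0, d=(M1−M0)/(6·1)=-1/24, b=Δ0−h0·(2M0+M1)/6=-23/24
seg 1: a=4, c=M1/2=-1/8, d=(M2−M1)/(6·3)=1/72, b=Δ1−h1·(2M1+M2)/6=-13/12
t_q=3/4 → seg 0, τ=3/4; S=5+-23/24·τ+0·τ²+-1/24·τ³=2183/512

  seg 0: a=5 b=-23/24 c=0 d=-1/24
  seg 1: a=4 b=-13/12 c=-1/8 d=1/72
S(3/4) = 2183/512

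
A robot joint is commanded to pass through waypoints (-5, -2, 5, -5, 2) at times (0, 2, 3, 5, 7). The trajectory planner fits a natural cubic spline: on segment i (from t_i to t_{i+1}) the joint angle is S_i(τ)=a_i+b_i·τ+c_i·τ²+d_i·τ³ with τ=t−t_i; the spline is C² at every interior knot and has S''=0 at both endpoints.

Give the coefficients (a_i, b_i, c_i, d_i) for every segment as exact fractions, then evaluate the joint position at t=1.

  seg 0: a=-5 b=-163/128 c=0 d=355/512
  seg 1: a=-2 b=451/64 c=1065/256 d=-1077/256
  seg 2: a=5 b=703/256 c=-1083/128 d=2349/1024
  seg 3: a=-5 b=-457/128 c=2715/512 d=-905/1024
S(1) = -2857/512

Δ: Δ0=3/2, Δ1=7, Δ2=-5, Δ3=7/2
row 1: diag=6, rhs=33; c'=1/6, d'=11/2
row 2: denom=6−1·1/6=35/6; d'=(-72−1·11/2)/(35/6)=-93/7
row 3: denom=8−2·12/35=256/35; d'=(51−2·-93/7)/(256/35)=2715/256
back: M3=2715/256
back: M2=-93/7−12/35·2715/256=-1083/64
back: M1=11/2−1/6·-1083/64=1065/128
M: M0=0, M1=1065/128, M2=-1083/64, M3=2715/256, M4=0
seg 0: a=-5, c=M0/2=0, d=(M1−M0)/(6·2)=355/512, b=Δ0−h0·(2M0+M1)/6=-163/128
seg 1: a=-2, c=M1/2=1065/256, d=(M2−M1)/(6·1)=-1077/256, b=Δ1−h1·(2M1+M2)/6=451/64
seg 2: a=5, c=M2/2=-1083/128, d=(M3−M2)/(6·2)=2349/1024, b=Δ2−h2·(2M2+M3)/6=703/256
seg 3: a=-5, c=M3/2=2715/512, d=(M4−M3)/(6·2)=-905/1024, b=Δ3−h3·(2M3+M4)/6=-457/128
t_q=1 → seg 0, τ=1; S=-5+-163/128·τ+0·τ²+355/512·τ³=-2857/512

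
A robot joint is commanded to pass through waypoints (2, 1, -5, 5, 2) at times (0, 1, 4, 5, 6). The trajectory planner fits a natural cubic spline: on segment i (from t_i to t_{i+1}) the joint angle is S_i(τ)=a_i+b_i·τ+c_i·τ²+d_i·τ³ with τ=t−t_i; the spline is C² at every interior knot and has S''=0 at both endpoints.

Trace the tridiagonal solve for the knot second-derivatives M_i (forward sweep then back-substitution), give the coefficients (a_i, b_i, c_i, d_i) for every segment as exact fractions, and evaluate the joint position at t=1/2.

  seg 0: a=2 b=1/106 c=0 d=-107/106
  seg 1: a=1 b=-160/53 c=-321/106 d=119/106
  seg 2: a=-5 b=967/106 c=375/53 d=-657/106
  seg 3: a=5 b=248/53 c=-1221/106 d=407/106
S(1/2) = 1593/848

Δ: Δ0=-1, Δ1=-2, Δ2=10, Δ3=-3
row 1: diag=8, rhs=-6; c'=3/8, d'=-3/4
row 2: denom=8−3·3/8=55/8; d'=(72−3·-3/4)/(55/8)=54/5
row 3: denom=4−1·8/55=212/55; d'=(-78−1·54/5)/(212/55)=-1221/53
back: M3=-1221/53
back: M2=54/5−8/55·-1221/53=750/53
back: M1=-3/4−3/8·750/53=-321/53
M: M0=0, M1=-321/53, M2=750/53, M3=-1221/53, M4=0
seg 0: a=2, c=M0/2=0, d=(M1−M0)/(6·1)=-107/106, b=Δ0−h0·(2M0+M1)/6=1/106
seg 1: a=1, c=M1/2=-321/106, d=(M2−M1)/(6·3)=119/106, b=Δ1−h1·(2M1+M2)/6=-160/53
seg 2: a=-5, c=M2/2=375/53, d=(M3−M2)/(6·1)=-657/106, b=Δ2−h2·(2M2+M3)/6=967/106
seg 3: a=5, c=M3/2=-1221/106, d=(M4−M3)/(6·1)=407/106, b=Δ3−h3·(2M3+M4)/6=248/53
t_q=1/2 → seg 0, τ=1/2; S=2+1/106·τ+0·τ²+-107/106·τ³=1593/848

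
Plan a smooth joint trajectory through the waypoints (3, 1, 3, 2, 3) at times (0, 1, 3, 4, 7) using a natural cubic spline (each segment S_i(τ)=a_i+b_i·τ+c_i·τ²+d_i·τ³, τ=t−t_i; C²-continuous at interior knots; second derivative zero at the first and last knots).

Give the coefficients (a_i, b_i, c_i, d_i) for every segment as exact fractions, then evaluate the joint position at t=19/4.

Δ: Δ0=-2, Δ1=1, Δ2=-1, Δ3=1/3
row 1: diag=6, rhs=18; c'=1/3, d'=3
row 2: denom=6−2·1/3=16/3; d'=(-12−2·3)/(16/3)=-27/8
row 3: denom=8−1·3/16=125/16; d'=(8−1·-27/8)/(125/16)=182/125
back: M3=182/125
back: M2=-27/8−3/16·182/125=-456/125
back: M1=3−1/3·-456/125=527/125
M: M0=0, M1=527/125, M2=-456/125, M3=182/125, M4=0
seg 0: a=3, c=M0/2=0, d=(M1−M0)/(6·1)=527/750, b=Δ0−h0·(2M0+M1)/6=-2027/750
seg 1: a=1, c=M1/2=527/250, d=(M2−M1)/(6·2)=-983/1500, b=Δ1−h1·(2M1+M2)/6=-223/375
seg 2: a=3, c=M2/2=-228/125, d=(M3−M2)/(6·1)=319/375, b=Δ2−h2·(2M2+M3)/6=-2/75
seg 3: a=2, c=M3/2=91/125, d=(M4−M3)/(6·3)=-91/1125, b=Δ3−h3·(2M3+M4)/6=-421/375
t_q=19/4 → seg 3, τ=3/4; S=2+-421/375·τ+91/125·τ²+-91/1125·τ³=12267/8000

  seg 0: a=3 b=-2027/750 c=0 d=527/750
  seg 1: a=1 b=-223/375 c=527/250 d=-983/1500
  seg 2: a=3 b=-2/75 c=-228/125 d=319/375
  seg 3: a=2 b=-421/375 c=91/125 d=-91/1125
S(19/4) = 12267/8000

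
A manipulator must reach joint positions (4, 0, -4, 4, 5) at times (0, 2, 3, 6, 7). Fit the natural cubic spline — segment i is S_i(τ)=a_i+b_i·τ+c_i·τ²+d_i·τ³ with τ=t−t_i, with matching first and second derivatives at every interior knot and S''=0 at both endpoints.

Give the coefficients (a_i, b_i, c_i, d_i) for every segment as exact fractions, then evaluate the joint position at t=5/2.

Δ: Δ0=-2, Δ1=-4, Δ2=8/3, Δ3=1
row 1: diag=6, rhs=-12; c'=1/6, d'=-2
row 2: denom=8−1·1/6=47/6; d'=(40−1·-2)/(47/6)=252/47
row 3: denom=8−3·18/47=322/47; d'=(-10−3·252/47)/(322/47)=-613/161
back: M3=-613/161
back: M2=252/47−18/47·-613/161=1098/161
back: M1=-2−1/6·1098/161=-505/161
M: M0=0, M1=-505/161, M2=1098/161, M3=-613/161, M4=0
seg 0: a=4, c=M0/2=0, d=(M1−M0)/(6·2)=-505/1932, b=Δ0−h0·(2M0+M1)/6=-461/483
seg 1: a=0, c=M1/2=-505/322, d=(M2−M1)/(6·1)=229/138, b=Δ1−h1·(2M1+M2)/6=-1976/483
seg 2: a=-4, c=M2/2=549/161, d=(M3−M2)/(6·3)=-1711/2898, b=Δ2−h2·(2M2+M3)/6=-2173/966
seg 3: a=4, c=M3/2=-613/322, d=(M4−M3)/(6·1)=613/966, b=Δ3−h3·(2M3+M4)/6=1096/483
t_q=5/2 → seg 1, τ=1/2; S=0+-1976/483·τ+-505/322·τ²+229/138·τ³=-5745/2576

  seg 0: a=4 b=-461/483 c=0 d=-505/1932
  seg 1: a=0 b=-1976/483 c=-505/322 d=229/138
  seg 2: a=-4 b=-2173/966 c=549/161 d=-1711/2898
  seg 3: a=4 b=1096/483 c=-613/322 d=613/966
S(5/2) = -5745/2576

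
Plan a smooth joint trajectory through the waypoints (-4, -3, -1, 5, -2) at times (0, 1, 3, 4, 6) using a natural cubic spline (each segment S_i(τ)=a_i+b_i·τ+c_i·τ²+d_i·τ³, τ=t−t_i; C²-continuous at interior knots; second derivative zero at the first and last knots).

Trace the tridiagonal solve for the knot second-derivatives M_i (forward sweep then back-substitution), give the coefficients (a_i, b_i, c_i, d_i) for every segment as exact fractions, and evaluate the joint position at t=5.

  seg 0: a=-4 b=265/186 c=0 d=-79/186
  seg 1: a=-3 b=14/93 c=-79/62 d=79/93
  seg 2: a=-1 b=488/93 c=237/62 d=-571/186
  seg 3: a=5 b=685/186 c=-167/31 d=167/186
S(5) = 130/31

Δ: Δ0=1, Δ1=1, Δ2=6, Δ3=-7/2
row 1: diag=6, rhs=0; c'=1/3, d'=0
row 2: denom=6−2·1/3=16/3; d'=(30−2·0)/(16/3)=45/8
row 3: denom=6−1·3/16=93/16; d'=(-57−1·45/8)/(93/16)=-334/31
back: M3=-334/31
back: M2=45/8−3/16·-334/31=237/31
back: M1=0−1/3·237/31=-79/31
M: M0=0, M1=-79/31, M2=237/31, M3=-334/31, M4=0
seg 0: a=-4, c=M0/2=0, d=(M1−M0)/(6·1)=-79/186, b=Δ0−h0·(2M0+M1)/6=265/186
seg 1: a=-3, c=M1/2=-79/62, d=(M2−M1)/(6·2)=79/93, b=Δ1−h1·(2M1+M2)/6=14/93
seg 2: a=-1, c=M2/2=237/62, d=(M3−M2)/(6·1)=-571/186, b=Δ2−h2·(2M2+M3)/6=488/93
seg 3: a=5, c=M3/2=-167/31, d=(M4−M3)/(6·2)=167/186, b=Δ3−h3·(2M3+M4)/6=685/186
t_q=5 → seg 3, τ=1; S=5+685/186·τ+-167/31·τ²+167/186·τ³=130/31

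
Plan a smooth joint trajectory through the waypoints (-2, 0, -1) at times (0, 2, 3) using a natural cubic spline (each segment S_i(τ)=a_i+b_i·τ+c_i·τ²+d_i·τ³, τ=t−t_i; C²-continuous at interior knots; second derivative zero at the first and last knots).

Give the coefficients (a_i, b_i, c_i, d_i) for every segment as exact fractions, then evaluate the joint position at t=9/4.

Δ: Δ0=1, Δ1=-1
row 1: diag=6, rhs=-12; c'=1/6, d'=-2
back: M1=-2
M: M0=0, M1=-2, M2=0
seg 0: a=-2, c=M0/2=0, d=(M1−M0)/(6·2)=-1/6, b=Δ0−h0·(2M0+M1)/6=5/3
seg 1: a=0, c=M1/2=-1, d=(M2−M1)/(6·1)=1/3, b=Δ1−h1·(2M1+M2)/6=-1/3
t_q=9/4 → seg 1, τ=1/4; S=0+-1/3·τ+-1·τ²+1/3·τ³=-9/64

  seg 0: a=-2 b=5/3 c=0 d=-1/6
  seg 1: a=0 b=-1/3 c=-1 d=1/3
S(9/4) = -9/64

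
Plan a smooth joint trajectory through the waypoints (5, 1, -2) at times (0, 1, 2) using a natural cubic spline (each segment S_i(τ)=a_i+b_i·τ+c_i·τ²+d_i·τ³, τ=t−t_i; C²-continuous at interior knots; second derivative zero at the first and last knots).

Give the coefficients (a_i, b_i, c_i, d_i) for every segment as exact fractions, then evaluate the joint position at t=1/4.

Δ: Δ0=-4, Δ1=-3
row 1: diag=4, rhs=6; c'=1/4, d'=3/2
back: M1=3/2
M: M0=0, M1=3/2, M2=0
seg 0: a=5, c=M0/2=0, d=(M1−M0)/(6·1)=1/4, b=Δ0−h0·(2M0+M1)/6=-17/4
seg 1: a=1, c=M1/2=3/4, d=(M2−M1)/(6·1)=-1/4, b=Δ1−h1·(2M1+M2)/6=-7/2
t_q=1/4 → seg 0, τ=1/4; S=5+-17/4·τ+0·τ²+1/4·τ³=1009/256

  seg 0: a=5 b=-17/4 c=0 d=1/4
  seg 1: a=1 b=-7/2 c=3/4 d=-1/4
S(1/4) = 1009/256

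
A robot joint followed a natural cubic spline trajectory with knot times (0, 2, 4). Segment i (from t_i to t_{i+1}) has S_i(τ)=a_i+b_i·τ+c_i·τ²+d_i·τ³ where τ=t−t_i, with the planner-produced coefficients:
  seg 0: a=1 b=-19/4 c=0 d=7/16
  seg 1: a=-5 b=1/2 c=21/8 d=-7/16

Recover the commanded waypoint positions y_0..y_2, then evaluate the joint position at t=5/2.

y_0=1 y_1=-5 y_2=3
S(5/2) = -531/128

y_0 = S_0(0) = a_0 = 1
y_1 = S_1(0) = a_1 = -5
y_2 = S_1(2) = 3
t_q=5/2 is in segment 1 (τ=1/2); S_1(τ)=-531/128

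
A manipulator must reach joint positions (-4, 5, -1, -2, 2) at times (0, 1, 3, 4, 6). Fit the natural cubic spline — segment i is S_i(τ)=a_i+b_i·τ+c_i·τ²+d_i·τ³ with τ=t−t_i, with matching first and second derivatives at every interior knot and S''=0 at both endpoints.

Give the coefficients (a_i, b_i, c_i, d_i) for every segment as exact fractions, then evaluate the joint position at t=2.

Δ: Δ0=9, Δ1=-3, Δ2=-1, Δ3=2
row 1: diag=6, rhs=-72; c'=1/3, d'=-12
row 2: denom=6−2·1/3=16/3; d'=(12−2·-12)/(16/3)=27/4
row 3: denom=6−1·3/16=93/16; d'=(18−1·27/4)/(93/16)=60/31
back: M3=60/31
back: M2=27/4−3/16·60/31=198/31
back: M1=-12−1/3·198/31=-438/31
M: M0=0, M1=-438/31, M2=198/31, M3=60/31, M4=0
seg 0: a=-4, c=M0/2=0, d=(M1−M0)/(6·1)=-73/31, b=Δ0−h0·(2M0+M1)/6=352/31
seg 1: a=5, c=M1/2=-219/31, d=(M2−M1)/(6·2)=53/31, b=Δ1−h1·(2M1+M2)/6=133/31
seg 2: a=-1, c=M2/2=99/31, d=(M3−M2)/(6·1)=-23/31, b=Δ2−h2·(2M2+M3)/6=-107/31
seg 3: a=-2, c=M3/2=30/31, d=(M4−M3)/(6·2)=-5/31, b=Δ3−h3·(2M3+M4)/6=22/31
t_q=2 → seg 1, τ=1; S=5+133/31·τ+-219/31·τ²+53/31·τ³=122/31

  seg 0: a=-4 b=352/31 c=0 d=-73/31
  seg 1: a=5 b=133/31 c=-219/31 d=53/31
  seg 2: a=-1 b=-107/31 c=99/31 d=-23/31
  seg 3: a=-2 b=22/31 c=30/31 d=-5/31
S(2) = 122/31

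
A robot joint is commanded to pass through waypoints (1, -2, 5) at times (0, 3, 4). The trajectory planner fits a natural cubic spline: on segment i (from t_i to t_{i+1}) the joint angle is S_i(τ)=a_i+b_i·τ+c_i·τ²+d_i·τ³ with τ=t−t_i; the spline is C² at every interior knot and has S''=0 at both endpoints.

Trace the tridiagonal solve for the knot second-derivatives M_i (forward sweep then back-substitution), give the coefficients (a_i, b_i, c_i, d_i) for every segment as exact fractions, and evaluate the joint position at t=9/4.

  seg 0: a=1 b=-4 c=0 d=1/3
  seg 1: a=-2 b=5 c=3 d=-1
S(9/4) = -269/64

Δ: Δ0=-1, Δ1=7
row 1: diag=8, rhs=48; c'=1/8, d'=6
back: M1=6
M: M0=0, M1=6, M2=0
seg 0: a=1, c=M0/2=0, d=(M1−M0)/(6·3)=1/3, b=Δ0−h0·(2M0+M1)/6=-4
seg 1: a=-2, c=M1/2=3, d=(M2−M1)/(6·1)=-1, b=Δ1−h1·(2M1+M2)/6=5
t_q=9/4 → seg 0, τ=9/4; S=1+-4·τ+0·τ²+1/3·τ³=-269/64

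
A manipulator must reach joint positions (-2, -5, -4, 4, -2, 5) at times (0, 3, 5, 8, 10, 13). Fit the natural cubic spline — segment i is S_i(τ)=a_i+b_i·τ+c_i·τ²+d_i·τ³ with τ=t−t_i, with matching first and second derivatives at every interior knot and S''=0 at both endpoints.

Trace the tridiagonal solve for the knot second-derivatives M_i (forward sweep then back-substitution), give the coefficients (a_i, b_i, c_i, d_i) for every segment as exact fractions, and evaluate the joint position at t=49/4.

  seg 0: a=-2 b=-3257/2772 c=0 d=485/24948
  seg 1: a=-5 b=-901/1386 c=485/2772 d=1109/5544
  seg 2: a=-4 b=566/231 c=953/693 d=-43/99
  seg 3: a=4 b=-79/77 c=-1756/693 d=536/693
  seg 4: a=-2 b=-1303/693 c=1460/693 d=-1460/6237
S(49/4) = 2179/1232

Δ: Δ0=-1, Δ1=1/2, Δ2=8/3, Δ3=-3, Δ4=7/3
row 1: diag=10, rhs=9; c'=1/5, d'=9/10
row 2: denom=10−2·1/5=48/5; d'=(13−2·9/10)/(48/5)=7/6
row 3: denom=10−3·5/16=145/16; d'=(-34−3·7/6)/(145/16)=-120/29
row 4: denom=10−2·32/145=1386/145; d'=(32−2·-120/29)/(1386/145)=2920/693
back: M4=2920/693
back: M3=-120/29−32/145·2920/693=-3512/693
back: M2=7/6−5/16·-3512/693=1906/693
back: M1=9/10−1/5·1906/693=485/1386
M: M0=0, M1=485/1386, M2=1906/693, M3=-3512/693, M4=2920/693, M5=0
seg 0: a=-2, c=M0/2=0, d=(M1−M0)/(6·3)=485/24948, b=Δ0−h0·(2M0+M1)/6=-3257/2772
seg 1: a=-5, c=M1/2=485/2772, d=(M2−M1)/(6·2)=1109/5544, b=Δ1−h1·(2M1+M2)/6=-901/1386
seg 2: a=-4, c=M2/2=953/693, d=(M3−M2)/(6·3)=-43/99, b=Δ2−h2·(2M2+M3)/6=566/231
seg 3: a=4, c=M3/2=-1756/693, d=(M4−M3)/(6·2)=536/693, b=Δ3−h3·(2M3+M4)/6=-79/77
seg 4: a=-2, c=M4/2=1460/693, d=(M5−M4)/(6·3)=-1460/6237, b=Δ4−h4·(2M4+M5)/6=-1303/693
t_q=49/4 → seg 4, τ=9/4; S=-2+-1303/693·τ+1460/693·τ²+-1460/6237·τ³=2179/1232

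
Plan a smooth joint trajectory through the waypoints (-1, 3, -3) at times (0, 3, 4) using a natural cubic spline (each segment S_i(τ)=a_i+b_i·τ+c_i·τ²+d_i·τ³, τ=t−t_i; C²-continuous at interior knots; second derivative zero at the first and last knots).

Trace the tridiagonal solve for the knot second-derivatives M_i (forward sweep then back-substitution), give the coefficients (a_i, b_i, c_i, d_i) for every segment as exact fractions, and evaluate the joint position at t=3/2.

Δ: Δ0=4/3, Δ1=-6
row 1: diag=8, rhs=-44; c'=1/8, d'=-11/2
back: M1=-11/2
M: M0=0, M1=-11/2, M2=0
seg 0: a=-1, c=M0/2=0, d=(M1−M0)/(6·3)=-11/36, b=Δ0−h0·(2M0+M1)/6=49/12
seg 1: a=3, c=M1/2=-11/4, d=(M2−M1)/(6·1)=11/12, b=Δ1−h1·(2M1+M2)/6=-25/6
t_q=3/2 → seg 0, τ=3/2; S=-1+49/12·τ+0·τ²+-11/36·τ³=131/32

  seg 0: a=-1 b=49/12 c=0 d=-11/36
  seg 1: a=3 b=-25/6 c=-11/4 d=11/12
S(3/2) = 131/32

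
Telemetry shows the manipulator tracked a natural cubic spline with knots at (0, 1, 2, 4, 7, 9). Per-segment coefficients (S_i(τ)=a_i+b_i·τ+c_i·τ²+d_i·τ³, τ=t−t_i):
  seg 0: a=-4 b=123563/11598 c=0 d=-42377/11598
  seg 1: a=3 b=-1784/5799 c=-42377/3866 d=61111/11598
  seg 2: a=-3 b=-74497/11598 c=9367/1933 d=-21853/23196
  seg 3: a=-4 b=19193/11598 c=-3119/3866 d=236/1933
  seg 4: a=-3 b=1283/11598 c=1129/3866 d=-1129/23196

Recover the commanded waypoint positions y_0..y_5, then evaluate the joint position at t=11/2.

y_0 = S_0(0) = a_0 = -4
y_1 = S_1(0) = a_1 = 3
y_2 = S_2(0) = a_2 = -3
y_3 = S_3(0) = a_3 = -4
y_4 = S_4(0) = a_4 = -3
y_5 = S_4(2) = -2
t_q=11/2 is in segment 3 (τ=3/2); S_3(τ)=-45169/15464

y_0=-4 y_1=3 y_2=-3 y_3=-4 y_4=-3 y_5=-2
S(11/2) = -45169/15464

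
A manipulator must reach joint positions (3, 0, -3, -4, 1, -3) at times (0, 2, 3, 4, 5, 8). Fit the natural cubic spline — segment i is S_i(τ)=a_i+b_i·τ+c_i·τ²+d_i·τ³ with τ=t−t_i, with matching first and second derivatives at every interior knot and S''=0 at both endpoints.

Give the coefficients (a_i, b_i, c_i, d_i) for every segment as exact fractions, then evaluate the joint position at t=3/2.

  seg 0: a=3 b=-761/798 c=0 d=-109/798
  seg 1: a=0 b=-2069/798 c=-109/133 d=47/114
  seg 2: a=-3 b=-1195/399 c=111/266 d=1259/798
  seg 3: a=-4 b=2053/798 c=685/133 d=-2173/798
  seg 4: a=1 b=1877/399 c=-803/266 d=803/2394
S(3/2) = 337/304

Δ: Δ0=-3/2, Δ1=-3, Δ2=-1, Δ3=5, Δ4=-4/3
row 1: diag=6, rhs=-9; c'=1/6, d'=-3/2
row 2: denom=4−1·1/6=23/6; d'=(12−1·-3/2)/(23/6)=81/23
row 3: denom=4−1·6/23=86/23; d'=(36−1·81/23)/(86/23)=747/86
row 4: denom=8−1·23/86=665/86; d'=(-38−1·747/86)/(665/86)=-803/133
back: M4=-803/133
back: M3=747/86−23/86·-803/133=1370/133
back: M2=81/23−6/23·1370/133=111/133
back: M1=-3/2−1/6·111/133=-218/133
M: M0=0, M1=-218/133, M2=111/133, M3=1370/133, M4=-803/133, M5=0
seg 0: a=3, c=M0/2=0, d=(M1−M0)/(6·2)=-109/798, b=Δ0−h0·(2M0+M1)/6=-761/798
seg 1: a=0, c=M1/2=-109/133, d=(M2−M1)/(6·1)=47/114, b=Δ1−h1·(2M1+M2)/6=-2069/798
seg 2: a=-3, c=M2/2=111/266, d=(M3−M2)/(6·1)=1259/798, b=Δ2−h2·(2M2+M3)/6=-1195/399
seg 3: a=-4, c=M3/2=685/133, d=(M4−M3)/(6·1)=-2173/798, b=Δ3−h3·(2M3+M4)/6=2053/798
seg 4: a=1, c=M4/2=-803/266, d=(M5−M4)/(6·3)=803/2394, b=Δ4−h4·(2M4+M5)/6=1877/399
t_q=3/2 → seg 0, τ=3/2; S=3+-761/798·τ+0·τ²+-109/798·τ³=337/304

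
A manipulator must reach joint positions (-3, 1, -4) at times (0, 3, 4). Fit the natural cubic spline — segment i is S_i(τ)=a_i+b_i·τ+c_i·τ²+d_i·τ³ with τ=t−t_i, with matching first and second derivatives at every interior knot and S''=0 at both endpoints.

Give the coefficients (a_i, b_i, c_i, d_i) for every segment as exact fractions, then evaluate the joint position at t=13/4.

Δ: Δ0=4/3, Δ1=-5
row 1: diag=8, rhs=-38; c'=1/8, d'=-19/4
back: M1=-19/4
M: M0=0, M1=-19/4, M2=0
seg 0: a=-3, c=M0/2=0, d=(M1−M0)/(6·3)=-19/72, b=Δ0−h0·(2M0+M1)/6=89/24
seg 1: a=1, c=M1/2=-19/8, d=(M2−M1)/(6·1)=19/24, b=Δ1−h1·(2M1+M2)/6=-41/12
t_q=13/4 → seg 1, τ=1/4; S=1+-41/12·τ+-19/8·τ²+19/24·τ³=5/512

  seg 0: a=-3 b=89/24 c=0 d=-19/72
  seg 1: a=1 b=-41/12 c=-19/8 d=19/24
S(13/4) = 5/512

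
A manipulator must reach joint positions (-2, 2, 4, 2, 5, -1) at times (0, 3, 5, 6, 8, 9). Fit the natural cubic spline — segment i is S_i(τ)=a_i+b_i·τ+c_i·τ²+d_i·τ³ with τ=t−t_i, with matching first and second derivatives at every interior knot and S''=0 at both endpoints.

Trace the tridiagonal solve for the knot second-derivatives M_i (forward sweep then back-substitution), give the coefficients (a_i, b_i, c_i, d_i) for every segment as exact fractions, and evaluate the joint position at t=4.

Δ: Δ0=4/3, Δ1=1, Δ2=-2, Δ3=3/2, Δ4=-6
row 1: diag=10, rhs=-2; c'=1/5, d'=-1/5
row 2: denom=6−2·1/5=28/5; d'=(-18−2·-1/5)/(28/5)=-22/7
row 3: denom=6−1·5/28=163/28; d'=(21−1·-22/7)/(163/28)=676/163
row 4: denom=6−2·56/163=866/163; d'=(-45−2·676/163)/(866/163)=-8687/866
back: M4=-8687/866
back: M3=676/163−56/163·-8687/866=3288/433
back: M2=-22/7−5/28·3288/433=-1948/433
back: M1=-1/5−1/5·-1948/433=303/433
M: M0=0, M1=303/433, M2=-1948/433, M3=3288/433, M4=-8687/866, M5=0
seg 0: a=-2, c=M0/2=0, d=(M1−M0)/(6·3)=101/2598, b=Δ0−h0·(2M0+M1)/6=2555/2598
seg 1: a=2, c=M1/2=303/866, d=(M2−M1)/(6·2)=-2251/5196, b=Δ1−h1·(2M1+M2)/6=2641/1299
seg 2: a=4, c=M2/2=-974/433, d=(M3−M2)/(6·1)=2618/1299, b=Δ2−h2·(2M2+M3)/6=-2294/1299
seg 3: a=2, c=M3/2=1644/433, d=(M4−M3)/(6·2)=-15263/10392, b=Δ3−h3·(2M3+M4)/6=-284/1299
seg 4: a=5, c=M4/2=-8687/1732, d=(M5−M4)/(6·1)=8687/5196, b=Δ4−h4·(2M4+M5)/6=-6901/2598
t_q=4 → seg 1, τ=1; S=2+2641/1299·τ+303/866·τ²+-2251/5196·τ³=6841/1732

  seg 0: a=-2 b=2555/2598 c=0 d=101/2598
  seg 1: a=2 b=2641/1299 c=303/866 d=-2251/5196
  seg 2: a=4 b=-2294/1299 c=-974/433 d=2618/1299
  seg 3: a=2 b=-284/1299 c=1644/433 d=-15263/10392
  seg 4: a=5 b=-6901/2598 c=-8687/1732 d=8687/5196
S(4) = 6841/1732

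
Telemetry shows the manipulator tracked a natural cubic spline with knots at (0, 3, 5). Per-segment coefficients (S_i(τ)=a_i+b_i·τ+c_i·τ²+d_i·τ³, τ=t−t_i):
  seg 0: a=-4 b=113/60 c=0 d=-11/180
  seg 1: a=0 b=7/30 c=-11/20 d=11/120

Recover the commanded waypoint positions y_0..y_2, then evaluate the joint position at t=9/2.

y_0 = S_0(0) = a_0 = -4
y_1 = S_1(0) = a_1 = 0
y_2 = S_1(2) = -1
t_q=9/2 is in segment 1 (τ=3/2); S_1(τ)=-37/64

y_0=-4 y_1=0 y_2=-1
S(9/2) = -37/64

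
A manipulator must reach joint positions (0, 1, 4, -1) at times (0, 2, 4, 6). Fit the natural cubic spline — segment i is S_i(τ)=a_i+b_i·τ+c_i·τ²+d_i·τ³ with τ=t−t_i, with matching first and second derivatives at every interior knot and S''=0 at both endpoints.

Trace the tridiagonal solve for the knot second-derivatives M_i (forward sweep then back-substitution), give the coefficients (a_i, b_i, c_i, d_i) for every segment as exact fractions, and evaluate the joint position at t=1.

Δ: Δ0=1/2, Δ1=3/2, Δ2=-5/2
row 1: diag=8, rhs=6; c'=1/4, d'=3/4
row 2: denom=8−2·1/4=15/2; d'=(-24−2·3/4)/(15/2)=-17/5
back: M2=-17/5
back: M1=3/4−1/4·-17/5=8/5
M: M0=0, M1=8/5, M2=-17/5, M3=0
seg 0: a=0, c=M0/2=0, d=(M1−M0)/(6·2)=2/15, b=Δ0−h0·(2M0+M1)/6=-1/30
seg 1: a=1, c=M1/2=4/5, d=(M2−M1)/(6·2)=-5/12, b=Δ1−h1·(2M1+M2)/6=47/30
seg 2: a=4, c=M2/2=-17/10, d=(M3−M2)/(6·2)=17/60, b=Δ2−h2·(2M2+M3)/6=-7/30
t_q=1 → seg 0, τ=1; S=0+-1/30·τ+0·τ²+2/15·τ³=1/10

  seg 0: a=0 b=-1/30 c=0 d=2/15
  seg 1: a=1 b=47/30 c=4/5 d=-5/12
  seg 2: a=4 b=-7/30 c=-17/10 d=17/60
S(1) = 1/10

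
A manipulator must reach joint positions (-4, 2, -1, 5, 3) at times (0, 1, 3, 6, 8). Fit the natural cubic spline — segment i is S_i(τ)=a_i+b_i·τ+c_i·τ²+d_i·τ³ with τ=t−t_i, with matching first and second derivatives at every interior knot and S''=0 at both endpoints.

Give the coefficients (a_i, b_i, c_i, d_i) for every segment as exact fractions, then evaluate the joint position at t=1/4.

Δ: Δ0=6, Δ1=-3/2, Δ2=2, Δ3=-1
row 1: diag=6, rhs=-45; c'=1/3, d'=-15/2
row 2: denom=10−2·1/3=28/3; d'=(21−2·-15/2)/(28/3)=27/7
row 3: denom=10−3·9/28=253/28; d'=(-18−3·27/7)/(253/28)=-36/11
back: M3=-36/11
back: M2=27/7−9/28·-36/11=54/11
back: M1=-15/2−1/3·54/11=-201/22
M: M0=0, M1=-201/22, M2=54/11, M3=-36/11, M4=0
seg 0: a=-4, c=M0/2=0, d=(M1−M0)/(6·1)=-67/44, b=Δ0−h0·(2M0+M1)/6=331/44
seg 1: a=2, c=M1/2=-201/44, d=(M2−M1)/(6·2)=103/88, b=Δ1−h1·(2M1+M2)/6=65/22
seg 2: a=-1, c=M2/2=27/11, d=(M3−M2)/(6·3)=-5/11, b=Δ2−h2·(2M2+M3)/6=-14/11
seg 3: a=5, c=M3/2=-18/11, d=(M4−M3)/(6·2)=3/11, b=Δ3−h3·(2M3+M4)/6=13/11
t_q=1/4 → seg 0, τ=1/4; S=-4+331/44·τ+0·τ²+-67/44·τ³=-6035/2816

  seg 0: a=-4 b=331/44 c=0 d=-67/44
  seg 1: a=2 b=65/22 c=-201/44 d=103/88
  seg 2: a=-1 b=-14/11 c=27/11 d=-5/11
  seg 3: a=5 b=13/11 c=-18/11 d=3/11
S(1/4) = -6035/2816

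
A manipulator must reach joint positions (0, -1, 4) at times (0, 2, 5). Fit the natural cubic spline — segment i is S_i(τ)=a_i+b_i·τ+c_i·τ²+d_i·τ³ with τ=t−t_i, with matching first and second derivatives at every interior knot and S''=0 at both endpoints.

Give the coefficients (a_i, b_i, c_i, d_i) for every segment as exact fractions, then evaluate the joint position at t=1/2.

Δ: Δ0=-1/2, Δ1=5/3
row 1: diag=10, rhs=13; c'=3/10, d'=13/10
back: M1=13/10
M: M0=0, M1=13/10, M2=0
seg 0: a=0, c=M0/2=0, d=(M1−M0)/(6·2)=13/120, b=Δ0−h0·(2M0+M1)/6=-14/15
seg 1: a=-1, c=M1/2=13/20, d=(M2−M1)/(6·3)=-13/180, b=Δ1−h1·(2M1+M2)/6=11/30
t_q=1/2 → seg 0, τ=1/2; S=0+-14/15·τ+0·τ²+13/120·τ³=-29/64

  seg 0: a=0 b=-14/15 c=0 d=13/120
  seg 1: a=-1 b=11/30 c=13/20 d=-13/180
S(1/2) = -29/64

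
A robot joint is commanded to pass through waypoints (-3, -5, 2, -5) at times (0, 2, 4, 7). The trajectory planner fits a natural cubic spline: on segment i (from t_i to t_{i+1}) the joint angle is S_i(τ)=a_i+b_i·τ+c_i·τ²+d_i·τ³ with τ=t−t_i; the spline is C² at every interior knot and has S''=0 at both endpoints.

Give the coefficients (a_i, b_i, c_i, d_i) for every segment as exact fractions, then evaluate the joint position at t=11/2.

  seg 0: a=-3 b=-142/57 c=0 d=85/228
  seg 1: a=-5 b=113/57 c=85/38 d=-337/456
  seg 2: a=2 b=235/114 c=-167/76 d=167/684
S(11/2) = 591/608

Δ: Δ0=-1, Δ1=7/2, Δ2=-7/3
row 1: diag=8, rhs=27; c'=1/4, d'=27/8
row 2: denom=10−2·1/4=19/2; d'=(-35−2·27/8)/(19/2)=-167/38
back: M2=-167/38
back: M1=27/8−1/4·-167/38=85/19
M: M0=0, M1=85/19, M2=-167/38, M3=0
seg 0: a=-3, c=M0/2=0, d=(M1−M0)/(6·2)=85/228, b=Δ0−h0·(2M0+M1)/6=-142/57
seg 1: a=-5, c=M1/2=85/38, d=(M2−M1)/(6·2)=-337/456, b=Δ1−h1·(2M1+M2)/6=113/57
seg 2: a=2, c=M2/2=-167/76, d=(M3−M2)/(6·3)=167/684, b=Δ2−h2·(2M2+M3)/6=235/114
t_q=11/2 → seg 2, τ=3/2; S=2+235/114·τ+-167/76·τ²+167/684·τ³=591/608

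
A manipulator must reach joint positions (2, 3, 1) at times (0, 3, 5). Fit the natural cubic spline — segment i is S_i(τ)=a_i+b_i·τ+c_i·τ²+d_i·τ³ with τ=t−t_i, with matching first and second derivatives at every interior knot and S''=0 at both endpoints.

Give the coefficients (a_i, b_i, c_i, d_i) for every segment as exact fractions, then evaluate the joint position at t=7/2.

Δ: Δ0=1/3, Δ1=-1
row 1: diag=10, rhs=-8; c'=1/5, d'=-4/5
back: M1=-4/5
M: M0=0, M1=-4/5, M2=0
seg 0: a=2, c=M0/2=0, d=(M1−M0)/(6·3)=-2/45, b=Δ0−h0·(2M0+M1)/6=11/15
seg 1: a=3, c=M1/2=-2/5, d=(M2−M1)/(6·2)=1/15, b=Δ1−h1·(2M1+M2)/6=-7/15
t_q=7/2 → seg 1, τ=1/2; S=3+-7/15·τ+-2/5·τ²+1/15·τ³=107/40

  seg 0: a=2 b=11/15 c=0 d=-2/45
  seg 1: a=3 b=-7/15 c=-2/5 d=1/15
S(7/2) = 107/40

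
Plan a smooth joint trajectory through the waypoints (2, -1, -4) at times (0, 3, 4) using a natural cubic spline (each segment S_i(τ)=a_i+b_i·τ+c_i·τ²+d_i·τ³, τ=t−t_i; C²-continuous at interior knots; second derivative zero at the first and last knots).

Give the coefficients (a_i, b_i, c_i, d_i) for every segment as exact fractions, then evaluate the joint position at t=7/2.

  seg 0: a=2 b=-1/4 c=0 d=-1/12
  seg 1: a=-1 b=-5/2 c=-3/4 d=1/4
S(7/2) = -77/32

Δ: Δ0=-1, Δ1=-3
row 1: diag=8, rhs=-12; c'=1/8, d'=-3/2
back: M1=-3/2
M: M0=0, M1=-3/2, M2=0
seg 0: a=2, c=M0/2=0, d=(M1−M0)/(6·3)=-1/12, b=Δ0−h0·(2M0+M1)/6=-1/4
seg 1: a=-1, c=M1/2=-3/4, d=(M2−M1)/(6·1)=1/4, b=Δ1−h1·(2M1+M2)/6=-5/2
t_q=7/2 → seg 1, τ=1/2; S=-1+-5/2·τ+-3/4·τ²+1/4·τ³=-77/32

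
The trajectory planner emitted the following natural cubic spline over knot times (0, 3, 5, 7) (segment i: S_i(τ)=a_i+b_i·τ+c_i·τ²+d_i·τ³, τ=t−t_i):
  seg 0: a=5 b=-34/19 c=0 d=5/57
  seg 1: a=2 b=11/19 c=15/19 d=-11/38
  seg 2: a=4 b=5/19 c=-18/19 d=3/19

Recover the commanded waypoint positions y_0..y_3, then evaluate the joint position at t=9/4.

y_0=5 y_1=2 y_2=4 y_3=2
S(9/4) = 2399/1216

y_0 = S_0(0) = a_0 = 5
y_1 = S_1(0) = a_1 = 2
y_2 = S_2(0) = a_2 = 4
y_3 = S_2(2) = 2
t_q=9/4 is in segment 0 (τ=9/4); S_0(τ)=2399/1216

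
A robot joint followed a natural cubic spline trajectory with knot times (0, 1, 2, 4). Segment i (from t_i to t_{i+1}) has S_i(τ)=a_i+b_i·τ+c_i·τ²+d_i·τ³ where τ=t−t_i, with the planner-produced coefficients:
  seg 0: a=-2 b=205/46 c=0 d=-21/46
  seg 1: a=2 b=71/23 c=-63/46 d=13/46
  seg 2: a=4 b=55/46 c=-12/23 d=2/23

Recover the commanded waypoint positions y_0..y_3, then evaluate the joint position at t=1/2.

y_0=-2 y_1=2 y_2=4 y_3=5
S(1/2) = 63/368

y_0 = S_0(0) = a_0 = -2
y_1 = S_1(0) = a_1 = 2
y_2 = S_2(0) = a_2 = 4
y_3 = S_2(2) = 5
t_q=1/2 is in segment 0 (τ=1/2); S_0(τ)=63/368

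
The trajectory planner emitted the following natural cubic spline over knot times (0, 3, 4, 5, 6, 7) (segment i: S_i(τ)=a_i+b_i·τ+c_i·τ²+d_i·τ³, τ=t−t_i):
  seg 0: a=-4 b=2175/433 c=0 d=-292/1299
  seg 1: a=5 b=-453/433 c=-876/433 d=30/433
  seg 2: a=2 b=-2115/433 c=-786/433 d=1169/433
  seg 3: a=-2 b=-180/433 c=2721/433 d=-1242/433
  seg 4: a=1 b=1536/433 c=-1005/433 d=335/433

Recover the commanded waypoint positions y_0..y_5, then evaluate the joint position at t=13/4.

y_0=-4 y_1=5 y_2=2 y_3=-2 y_4=1 y_5=3
S(13/4) = 63919/13856

y_0 = S_0(0) = a_0 = -4
y_1 = S_1(0) = a_1 = 5
y_2 = S_2(0) = a_2 = 2
y_3 = S_3(0) = a_3 = -2
y_4 = S_4(0) = a_4 = 1
y_5 = S_4(1) = 3
t_q=13/4 is in segment 1 (τ=1/4); S_1(τ)=63919/13856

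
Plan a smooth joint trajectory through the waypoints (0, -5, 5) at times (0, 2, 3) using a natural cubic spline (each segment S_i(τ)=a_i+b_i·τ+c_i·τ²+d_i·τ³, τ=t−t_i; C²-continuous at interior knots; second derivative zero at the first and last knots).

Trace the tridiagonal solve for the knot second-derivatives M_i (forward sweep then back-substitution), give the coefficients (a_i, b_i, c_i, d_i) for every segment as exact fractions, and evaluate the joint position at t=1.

  seg 0: a=0 b=-20/3 c=0 d=25/24
  seg 1: a=-5 b=35/6 c=25/4 d=-25/12
S(1) = -45/8

Δ: Δ0=-5/2, Δ1=10
row 1: diag=6, rhs=75; c'=1/6, d'=25/2
back: M1=25/2
M: M0=0, M1=25/2, M2=0
seg 0: a=0, c=M0/2=0, d=(M1−M0)/(6·2)=25/24, b=Δ0−h0·(2M0+M1)/6=-20/3
seg 1: a=-5, c=M1/2=25/4, d=(M2−M1)/(6·1)=-25/12, b=Δ1−h1·(2M1+M2)/6=35/6
t_q=1 → seg 0, τ=1; S=0+-20/3·τ+0·τ²+25/24·τ³=-45/8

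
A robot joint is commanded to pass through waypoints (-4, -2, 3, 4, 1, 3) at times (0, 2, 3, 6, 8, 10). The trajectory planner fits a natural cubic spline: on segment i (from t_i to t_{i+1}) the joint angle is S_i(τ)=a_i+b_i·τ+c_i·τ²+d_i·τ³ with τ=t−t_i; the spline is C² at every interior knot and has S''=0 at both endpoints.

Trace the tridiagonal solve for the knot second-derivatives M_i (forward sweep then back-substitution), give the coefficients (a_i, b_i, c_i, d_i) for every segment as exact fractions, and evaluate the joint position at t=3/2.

Δ: Δ0=1, Δ1=5, Δ2=1/3, Δ3=-3/2, Δ4=1
row 1: diag=6, rhs=24; c'=1/6, d'=4
row 2: denom=8−1·1/6=47/6; d'=(-28−1·4)/(47/6)=-192/47
row 3: denom=10−3·18/47=416/47; d'=(-11−3·-192/47)/(416/47)=59/416
row 4: denom=8−2·47/208=785/104; d'=(15−2·59/416)/(785/104)=3061/1570
back: M4=3061/1570
back: M3=59/416−47/208·3061/1570=-469/1570
back: M2=-192/47−18/47·-469/1570=-3117/785
back: M1=4−1/6·-3117/785=7319/1570
M: M0=0, M1=7319/1570, M2=-3117/785, M3=-469/1570, M4=3061/1570, M5=0
seg 0: a=-4, c=M0/2=0, d=(M1−M0)/(6·2)=7319/18840, b=Δ0−h0·(2M0+M1)/6=-2609/4710
seg 1: a=-2, c=M1/2=7319/3140, d=(M2−M1)/(6·1)=-13553/9420, b=Δ1−h1·(2M1+M2)/6=9674/2355
seg 2: a=3, c=M2/2=-3117/1570, d=(M3−M2)/(6·3)=1153/5652, b=Δ2−h2·(2M2+M3)/6=41951/9420
seg 3: a=4, c=M3/2=-469/3140, d=(M4−M3)/(6·2)=353/1884, b=Δ3−h3·(2M3+M4)/6=-4594/2355
seg 4: a=1, c=M4/2=3061/3140, d=(M5−M4)/(6·2)=-3061/18840, b=Δ4−h4·(2M4+M5)/6=-706/2355
t_q=3/2 → seg 0, τ=3/2; S=-4+-2609/4710·τ+0·τ²+7319/18840·τ³=-176833/50240

  seg 0: a=-4 b=-2609/4710 c=0 d=7319/18840
  seg 1: a=-2 b=9674/2355 c=7319/3140 d=-13553/9420
  seg 2: a=3 b=41951/9420 c=-3117/1570 d=1153/5652
  seg 3: a=4 b=-4594/2355 c=-469/3140 d=353/1884
  seg 4: a=1 b=-706/2355 c=3061/3140 d=-3061/18840
S(3/2) = -176833/50240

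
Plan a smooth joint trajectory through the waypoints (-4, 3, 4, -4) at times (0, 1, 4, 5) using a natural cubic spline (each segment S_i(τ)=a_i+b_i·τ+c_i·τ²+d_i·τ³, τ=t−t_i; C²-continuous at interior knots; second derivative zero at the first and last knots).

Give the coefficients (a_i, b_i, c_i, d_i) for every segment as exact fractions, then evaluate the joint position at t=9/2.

Δ: Δ0=7, Δ1=1/3, Δ2=-8
row 1: diag=8, rhs=-40; c'=3/8, d'=-5
row 2: denom=8−3·3/8=55/8; d'=(-50−3·-5)/(55/8)=-56/11
back: M2=-56/11
back: M1=-5−3/8·-56/11=-34/11
M: M0=0, M1=-34/11, M2=-56/11, M3=0
seg 0: a=-4, c=M0/2=0, d=(M1−M0)/(6·1)=-17/33, b=Δ0−h0·(2M0+M1)/6=248/33
seg 1: a=3, c=M1/2=-17/11, d=(M2−M1)/(6·3)=-1/9, b=Δ1−h1·(2M1+M2)/6=197/33
seg 2: a=4, c=M2/2=-28/11, d=(M3−M2)/(6·1)=28/33, b=Δ2−h2·(2M2+M3)/6=-208/33
t_q=9/2 → seg 2, τ=1/2; S=4+-208/33·τ+-28/11·τ²+28/33·τ³=7/22

  seg 0: a=-4 b=248/33 c=0 d=-17/33
  seg 1: a=3 b=197/33 c=-17/11 d=-1/9
  seg 2: a=4 b=-208/33 c=-28/11 d=28/33
S(9/2) = 7/22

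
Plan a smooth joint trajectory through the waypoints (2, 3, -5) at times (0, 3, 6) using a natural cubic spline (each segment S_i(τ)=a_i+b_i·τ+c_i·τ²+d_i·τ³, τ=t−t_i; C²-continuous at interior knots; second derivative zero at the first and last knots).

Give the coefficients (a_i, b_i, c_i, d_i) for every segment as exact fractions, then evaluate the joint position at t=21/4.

Δ: Δ0=1/3, Δ1=-8/3
row 1: diag=12, rhs=-18; c'=1/4, d'=-3/2
back: M1=-3/2
M: M0=0, M1=-3/2, M2=0
seg 0: a=2, c=M0/2=0, d=(M1−M0)/(6·3)=-1/12, b=Δ0−h0·(2M0+M1)/6=13/12
seg 1: a=3, c=M1/2=-3/4, d=(M2−M1)/(6·3)=1/12, b=Δ1−h1·(2M1+M2)/6=-7/6
t_q=21/4 → seg 1, τ=9/4; S=3+-7/6·τ+-3/4·τ²+1/12·τ³=-633/256

  seg 0: a=2 b=13/12 c=0 d=-1/12
  seg 1: a=3 b=-7/6 c=-3/4 d=1/12
S(21/4) = -633/256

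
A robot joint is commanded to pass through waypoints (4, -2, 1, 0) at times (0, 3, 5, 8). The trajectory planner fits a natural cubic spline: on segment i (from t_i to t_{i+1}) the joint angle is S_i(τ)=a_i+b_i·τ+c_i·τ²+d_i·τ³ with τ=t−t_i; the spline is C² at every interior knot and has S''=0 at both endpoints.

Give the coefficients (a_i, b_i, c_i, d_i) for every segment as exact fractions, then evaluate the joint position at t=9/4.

  seg 0: a=4 b=-77/24 c=0 d=29/216
  seg 1: a=-2 b=5/12 c=29/24 d=-1/3
  seg 2: a=1 b=5/4 c=-19/24 d=19/216
S(9/4) = -865/512

Δ: Δ0=-2, Δ1=3/2, Δ2=-1/3
row 1: diag=10, rhs=21; c'=1/5, d'=21/10
row 2: denom=10−2·1/5=48/5; d'=(-11−2·21/10)/(48/5)=-19/12
back: M2=-19/12
back: M1=21/10−1/5·-19/12=29/12
M: M0=0, M1=29/12, M2=-19/12, M3=0
seg 0: a=4, c=M0/2=0, d=(M1−M0)/(6·3)=29/216, b=Δ0−h0·(2M0+M1)/6=-77/24
seg 1: a=-2, c=M1/2=29/24, d=(M2−M1)/(6·2)=-1/3, b=Δ1−h1·(2M1+M2)/6=5/12
seg 2: a=1, c=M2/2=-19/24, d=(M3−M2)/(6·3)=19/216, b=Δ2−h2·(2M2+M3)/6=5/4
t_q=9/4 → seg 0, τ=9/4; S=4+-77/24·τ+0·τ²+29/216·τ³=-865/512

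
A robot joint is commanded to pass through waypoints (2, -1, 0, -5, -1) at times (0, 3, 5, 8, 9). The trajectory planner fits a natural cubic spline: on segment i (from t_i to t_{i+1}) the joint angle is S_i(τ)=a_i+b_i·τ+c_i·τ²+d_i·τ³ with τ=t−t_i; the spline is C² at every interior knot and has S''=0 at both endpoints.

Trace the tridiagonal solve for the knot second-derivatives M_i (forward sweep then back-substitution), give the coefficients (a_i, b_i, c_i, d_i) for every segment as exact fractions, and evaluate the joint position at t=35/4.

  seg 0: a=2 b=-2407/1356 c=0 d=1051/12204
  seg 1: a=-1 b=373/678 c=1051/1356 d=-1085/2712
  seg 2: a=0 b=-130/113 c=-551/339 d=1478/3051
  seg 3: a=-5 b=246/113 c=309/113 d=-103/113
S(35/4) = -16009/7232

Δ: Δ0=-1, Δ1=1/2, Δ2=-5/3, Δ3=4
row 1: diag=10, rhs=9; c'=1/5, d'=9/10
row 2: denom=10−2·1/5=48/5; d'=(-13−2·9/10)/(48/5)=-37/24
row 3: denom=8−3·5/16=113/16; d'=(34−3·-37/24)/(113/16)=618/113
back: M3=618/113
back: M2=-37/24−5/16·618/113=-1102/339
back: M1=9/10−1/5·-1102/339=1051/678
M: M0=0, M1=1051/678, M2=-1102/339, M3=618/113, M4=0
seg 0: a=2, c=M0/2=0, d=(M1−M0)/(6·3)=1051/12204, b=Δ0−h0·(2M0+M1)/6=-2407/1356
seg 1: a=-1, c=M1/2=1051/1356, d=(M2−M1)/(6·2)=-1085/2712, b=Δ1−h1·(2M1+M2)/6=373/678
seg 2: a=0, c=M2/2=-551/339, d=(M3−M2)/(6·3)=1478/3051, b=Δ2−h2·(2M2+M3)/6=-130/113
seg 3: a=-5, c=M3/2=309/113, d=(M4−M3)/(6·1)=-103/113, b=Δ3−h3·(2M3+M4)/6=246/113
t_q=35/4 → seg 3, τ=3/4; S=-5+246/113·τ+309/113·τ²+-103/113·τ³=-16009/7232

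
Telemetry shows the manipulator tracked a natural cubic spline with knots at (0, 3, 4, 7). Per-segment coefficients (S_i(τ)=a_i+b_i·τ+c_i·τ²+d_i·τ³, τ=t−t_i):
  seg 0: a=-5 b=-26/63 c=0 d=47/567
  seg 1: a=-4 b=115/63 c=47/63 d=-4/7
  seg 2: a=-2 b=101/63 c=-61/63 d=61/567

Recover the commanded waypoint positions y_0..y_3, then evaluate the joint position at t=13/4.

y_0 = S_0(0) = a_0 = -5
y_1 = S_1(0) = a_1 = -4
y_2 = S_2(0) = a_2 = -2
y_3 = S_2(3) = -3
t_q=13/4 is in segment 1 (τ=1/4); S_1(τ)=-589/168

y_0=-5 y_1=-4 y_2=-2 y_3=-3
S(13/4) = -589/168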